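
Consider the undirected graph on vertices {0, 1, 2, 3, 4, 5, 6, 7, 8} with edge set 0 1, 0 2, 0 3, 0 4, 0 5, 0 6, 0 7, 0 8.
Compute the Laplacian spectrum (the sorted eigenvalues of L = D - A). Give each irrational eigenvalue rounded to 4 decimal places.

Reading degrees in the order [0, 1, 2, 3, 4, 5, 6, 7, 8] gives [8, 1, 1, 1, 1, 1, 1, 1, 1]; set D = diag(8, 1, 1, 1, 1, 1, 1, 1, 1) and form L = D - A. L is symmetric positive semidefinite, so every eigenvalue is real and nonnegative. The single zero eigenvalue shows the graph is connected. The largest eigenvalue, 9, is at most the vertex count 9. The eigenvalues sum to 16, which equals trace(L) = 2|E|.

[0, 1, 1, 1, 1, 1, 1, 1, 9]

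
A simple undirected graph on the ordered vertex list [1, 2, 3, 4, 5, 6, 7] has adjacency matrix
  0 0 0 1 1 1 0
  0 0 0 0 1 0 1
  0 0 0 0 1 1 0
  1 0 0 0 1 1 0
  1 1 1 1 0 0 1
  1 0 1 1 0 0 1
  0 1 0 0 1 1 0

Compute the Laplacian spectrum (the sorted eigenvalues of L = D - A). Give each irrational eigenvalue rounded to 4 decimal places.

With the vertex order [1, 2, 3, 4, 5, 6, 7], the degrees are [3, 2, 2, 3, 5, 4, 3], giving D = diag(3, 2, 2, 3, 5, 4, 3) and L = D - A. Diagonalising L (or applying a numerical eigensolver to the 7x7 matrix) gives the spectrum above. The largest eigenvalue, 6.5576, is at most the vertex count 7.

[0, 1.4424, 2, 3.3228, 4, 4.6772, 6.5576]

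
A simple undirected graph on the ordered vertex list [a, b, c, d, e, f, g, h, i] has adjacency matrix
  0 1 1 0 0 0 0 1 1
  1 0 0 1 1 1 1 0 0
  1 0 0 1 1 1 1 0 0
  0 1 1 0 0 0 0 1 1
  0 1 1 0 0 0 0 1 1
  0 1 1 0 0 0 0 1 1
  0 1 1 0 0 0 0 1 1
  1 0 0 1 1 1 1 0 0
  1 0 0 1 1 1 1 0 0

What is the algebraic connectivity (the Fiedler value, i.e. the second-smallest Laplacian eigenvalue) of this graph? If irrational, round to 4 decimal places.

Each diagonal entry of L is the vertex degree and each off-diagonal entry is -1 where an edge is present, 0 otherwise; in the order [a, b, c, d, e, f, g, h, i] the diagonal is [4, 5, 5, 4, 4, 4, 4, 5, 5]. The sorted Laplacian eigenvalues are [0, 4, 4, 4, 4, 5, 5, 5, 9]; the algebraic connectivity is the second entry, 4. By the matrix-tree theorem the graph has (1/9) * product of the nonzero eigenvalues = 32000 spanning trees. The largest eigenvalue, 9, is at most the vertex count 9.

4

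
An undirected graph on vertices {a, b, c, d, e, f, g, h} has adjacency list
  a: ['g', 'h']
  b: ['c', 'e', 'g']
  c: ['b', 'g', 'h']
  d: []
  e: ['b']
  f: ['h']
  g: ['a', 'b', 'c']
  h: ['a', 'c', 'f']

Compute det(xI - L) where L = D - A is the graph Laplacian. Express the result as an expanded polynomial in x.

With the vertex order [a, b, c, d, e, f, g, h], the degrees are [2, 3, 3, 0, 1, 1, 3, 3], giving D = diag(2, 3, 3, 0, 1, 1, 3, 3) and L = D - A. Computing det(xI - L) by cofactor expansion (or equivalently via sum-over-permutations) gives x^8 - 16x^7 + 99x^6 - 298x^5 + 450x^4 - 314x^3 + 77x^2. The constant term is 0 because L is singular (the all-ones vector lies in its kernel). The largest eigenvalue, 4.8944, is at most the vertex count 8.

x^8 - 16x^7 + 99x^6 - 298x^5 + 450x^4 - 314x^3 + 77x^2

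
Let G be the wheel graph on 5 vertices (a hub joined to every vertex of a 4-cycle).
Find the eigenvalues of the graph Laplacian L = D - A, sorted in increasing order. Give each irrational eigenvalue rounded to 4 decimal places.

The graph has 5 vertices and degree multiset [4, 3, 3, 3, 3]; D is the diagonal matrix of degrees and L = D - A. Diagonalising L (or applying a numerical eigensolver to the 5x5 matrix) gives the spectrum above. The single zero eigenvalue shows the graph is connected. There is one zero in the spectrum, matching the 1 component.

[0, 3, 3, 5, 5]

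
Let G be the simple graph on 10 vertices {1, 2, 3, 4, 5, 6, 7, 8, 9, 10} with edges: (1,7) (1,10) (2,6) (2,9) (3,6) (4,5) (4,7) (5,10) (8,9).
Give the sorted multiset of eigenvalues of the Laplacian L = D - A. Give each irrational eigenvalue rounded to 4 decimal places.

Each diagonal entry of L is the vertex degree and each off-diagonal entry is -1 where an edge is present, 0 otherwise; in the order [1, 2, 3, 4, 5, 6, 7, 8, 9, 10] the diagonal is [2, 2, 1, 2, 2, 2, 2, 1, 2, 2]. L is symmetric positive semidefinite, so every eigenvalue is real and nonnegative. The 2 zero eigenvalues correspond to the 2 connected components.

[0, 0, 0.3820, 1.3820, 1.3820, 1.3820, 2.6180, 3.6180, 3.6180, 3.6180]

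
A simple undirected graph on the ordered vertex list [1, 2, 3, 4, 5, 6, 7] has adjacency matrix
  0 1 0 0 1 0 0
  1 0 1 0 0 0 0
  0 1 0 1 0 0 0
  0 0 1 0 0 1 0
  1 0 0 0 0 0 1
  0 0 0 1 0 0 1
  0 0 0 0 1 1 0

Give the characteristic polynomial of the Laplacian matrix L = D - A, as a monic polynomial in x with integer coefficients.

x^7 - 14x^6 + 77x^5 - 210x^4 + 294x^3 - 196x^2 + 49x

Reading degrees in the order [1, 2, 3, 4, 5, 6, 7] gives [2, 2, 2, 2, 2, 2, 2]; set D = diag(2, 2, 2, 2, 2, 2, 2) and form L = D - A. L has integer entries, so p(x) = det(xI - L) has integer coefficients. Expanding the determinant yields x^7 - 14x^6 + 77x^5 - 210x^4 + 294x^3 - 196x^2 + 49x. The coefficient of x^6 equals -trace(L) = -14, matching the sum of degrees. There is one zero in the spectrum, matching the 1 component.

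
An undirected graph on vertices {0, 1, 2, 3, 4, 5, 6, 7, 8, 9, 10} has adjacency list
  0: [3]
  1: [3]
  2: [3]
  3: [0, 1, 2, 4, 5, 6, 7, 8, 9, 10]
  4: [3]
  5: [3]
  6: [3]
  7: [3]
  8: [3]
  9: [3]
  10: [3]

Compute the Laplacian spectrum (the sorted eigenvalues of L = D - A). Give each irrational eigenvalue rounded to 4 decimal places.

[0, 1, 1, 1, 1, 1, 1, 1, 1, 1, 11]

Each diagonal entry of L is the vertex degree and each off-diagonal entry is -1 where an edge is present, 0 otherwise; in the order [0, 1, 2, 3, 4, 5, 6, 7, 8, 9, 10] the diagonal is [1, 1, 1, 10, 1, 1, 1, 1, 1, 1, 1]. L is symmetric positive semidefinite, so every eigenvalue is real and nonnegative. The single zero eigenvalue shows the graph is connected. The largest eigenvalue, 11, is at most the vertex count 11.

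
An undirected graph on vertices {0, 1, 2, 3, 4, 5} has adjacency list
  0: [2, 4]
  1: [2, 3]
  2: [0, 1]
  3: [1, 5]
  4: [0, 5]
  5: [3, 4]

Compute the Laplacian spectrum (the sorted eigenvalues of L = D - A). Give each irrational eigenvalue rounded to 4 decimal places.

With the vertex order [0, 1, 2, 3, 4, 5], the degrees are [2, 2, 2, 2, 2, 2], giving D = diag(2, 2, 2, 2, 2, 2) and L = D - A. Diagonalising L (or applying a numerical eigensolver to the 6x6 matrix) gives the spectrum above. The largest eigenvalue, 4, is at most the vertex count 6.

[0, 1, 1, 3, 3, 4]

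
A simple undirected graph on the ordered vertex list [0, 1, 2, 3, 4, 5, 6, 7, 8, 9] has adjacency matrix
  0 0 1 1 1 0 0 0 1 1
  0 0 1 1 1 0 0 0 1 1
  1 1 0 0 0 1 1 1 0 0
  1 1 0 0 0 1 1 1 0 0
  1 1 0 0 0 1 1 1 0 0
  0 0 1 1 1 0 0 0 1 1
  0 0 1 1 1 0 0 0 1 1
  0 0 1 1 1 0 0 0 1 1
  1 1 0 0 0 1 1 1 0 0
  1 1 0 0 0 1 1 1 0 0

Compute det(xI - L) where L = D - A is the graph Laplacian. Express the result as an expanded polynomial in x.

x^10 - 50x^9 + 1100x^8 - 14000x^7 + 113750x^6 - 612500x^5 + 2187500x^4 - 5000000x^3 + 6640625x^2 - 3906250x

With the vertex order [0, 1, 2, 3, 4, 5, 6, 7, 8, 9], the degrees are [5, 5, 5, 5, 5, 5, 5, 5, 5, 5], giving D = diag(5, 5, 5, 5, 5, 5, 5, 5, 5, 5) and L = D - A. L has integer entries, so p(x) = det(xI - L) has integer coefficients. Expanding the determinant yields x^10 - 50x^9 + 1100x^8 - 14000x^7 + 113750x^6 - 612500x^5 + 2187500x^4 - 5000000x^3 + 6640625x^2 - 3906250x. The constant term is 0 because L is singular (the all-ones vector lies in its kernel). The largest eigenvalue, 10, is at most the vertex count 10. By the matrix-tree theorem the graph has (1/10) * product of the nonzero eigenvalues = 390625 spanning trees.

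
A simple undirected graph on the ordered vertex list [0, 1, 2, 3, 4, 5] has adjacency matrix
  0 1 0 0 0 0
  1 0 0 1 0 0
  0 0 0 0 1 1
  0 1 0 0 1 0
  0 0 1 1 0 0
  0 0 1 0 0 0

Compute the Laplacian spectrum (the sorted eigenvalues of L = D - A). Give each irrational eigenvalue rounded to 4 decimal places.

Reading degrees in the order [0, 1, 2, 3, 4, 5] gives [1, 2, 2, 2, 2, 1]; set D = diag(1, 2, 2, 2, 2, 1) and form L = D - A. Since every row of L sums to 0, the all-ones vector is in the kernel and 0 is an eigenvalue.

[0, 0.2679, 1, 2, 3, 3.7321]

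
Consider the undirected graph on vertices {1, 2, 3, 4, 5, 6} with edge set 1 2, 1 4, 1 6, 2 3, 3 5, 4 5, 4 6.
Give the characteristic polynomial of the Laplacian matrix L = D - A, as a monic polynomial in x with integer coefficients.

x^6 - 14x^5 + 74x^4 - 182x^3 + 205x^2 - 84x

With the vertex order [1, 2, 3, 4, 5, 6], the degrees are [3, 2, 2, 3, 2, 2], giving D = diag(3, 2, 2, 3, 2, 2) and L = D - A. Computing det(xI - L) by cofactor expansion (or equivalently via sum-over-permutations) gives x^6 - 14x^5 + 74x^4 - 182x^3 + 205x^2 - 84x. The coefficient of x^5 equals -trace(L) = -14, matching the sum of degrees.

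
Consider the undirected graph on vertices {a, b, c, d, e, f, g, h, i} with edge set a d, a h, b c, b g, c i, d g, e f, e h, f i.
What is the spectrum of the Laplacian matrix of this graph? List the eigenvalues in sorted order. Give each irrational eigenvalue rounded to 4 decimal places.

Each diagonal entry of L is the vertex degree and each off-diagonal entry is -1 where an edge is present, 0 otherwise; in the order [a, b, c, d, e, f, g, h, i] the diagonal is [2, 2, 2, 2, 2, 2, 2, 2, 2]. L is symmetric positive semidefinite, so every eigenvalue is real and nonnegative. The single zero eigenvalue shows the graph is connected. By the matrix-tree theorem the graph has (1/9) * product of the nonzero eigenvalues = 9 spanning trees.

[0, 0.4679, 0.4679, 1.6527, 1.6527, 3, 3, 3.8794, 3.8794]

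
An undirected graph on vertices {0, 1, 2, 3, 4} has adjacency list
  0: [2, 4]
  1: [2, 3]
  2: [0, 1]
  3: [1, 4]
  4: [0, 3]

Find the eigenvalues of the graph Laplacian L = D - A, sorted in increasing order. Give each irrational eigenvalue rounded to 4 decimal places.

Each diagonal entry of L is the vertex degree and each off-diagonal entry is -1 where an edge is present, 0 otherwise; in the order [0, 1, 2, 3, 4] the diagonal is [2, 2, 2, 2, 2]. Since every row of L sums to 0, the all-ones vector is in the kernel and 0 is an eigenvalue. The single zero eigenvalue shows the graph is connected. The eigenvalues sum to 10, which equals trace(L) = 2|E|.

[0, 1.3820, 1.3820, 3.6180, 3.6180]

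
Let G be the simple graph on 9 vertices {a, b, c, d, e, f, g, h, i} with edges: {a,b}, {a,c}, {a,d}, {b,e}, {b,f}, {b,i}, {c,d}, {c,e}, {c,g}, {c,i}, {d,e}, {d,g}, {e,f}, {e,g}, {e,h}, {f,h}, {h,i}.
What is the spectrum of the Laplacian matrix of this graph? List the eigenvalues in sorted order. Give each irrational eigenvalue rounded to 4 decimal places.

[0, 1.5126, 2.5334, 2.7755, 3.7302, 4.8210, 5.1985, 5.9258, 7.5029]

Reading degrees in the order [a, b, c, d, e, f, g, h, i] gives [3, 4, 5, 4, 6, 3, 3, 3, 3]; set D = diag(3, 4, 5, 4, 6, 3, 3, 3, 3) and form L = D - A. The multiplicity of 0 as a Laplacian eigenvalue equals the number of connected components. The single zero eigenvalue shows the graph is connected. The eigenvalues sum to 34, which equals trace(L) = 2|E|.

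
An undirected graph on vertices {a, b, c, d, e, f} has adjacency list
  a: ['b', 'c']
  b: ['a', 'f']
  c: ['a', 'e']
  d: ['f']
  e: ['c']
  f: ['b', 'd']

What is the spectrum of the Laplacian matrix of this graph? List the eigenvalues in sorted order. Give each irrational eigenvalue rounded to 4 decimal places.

[0, 0.2679, 1, 2, 3, 3.7321]

With the vertex order [a, b, c, d, e, f], the degrees are [2, 2, 2, 1, 1, 2], giving D = diag(2, 2, 2, 1, 1, 2) and L = D - A. Diagonalising L (or applying a numerical eigensolver to the 6x6 matrix) gives the spectrum above. The eigenvalues sum to 10, which equals trace(L) = 2|E|. By the matrix-tree theorem the graph has (1/6) * product of the nonzero eigenvalues = 1 spanning tree.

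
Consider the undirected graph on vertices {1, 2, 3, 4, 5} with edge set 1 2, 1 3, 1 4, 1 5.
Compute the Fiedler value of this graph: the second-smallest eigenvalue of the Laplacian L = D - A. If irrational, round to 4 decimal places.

1

Each diagonal entry of L is the vertex degree and each off-diagonal entry is -1 where an edge is present, 0 otherwise; in the order [1, 2, 3, 4, 5] the diagonal is [4, 1, 1, 1, 1]. The smallest Laplacian eigenvalue is always 0. The next one, lambda_2 = 1, measures how hard the graph is to disconnect: larger values mean better connectivity.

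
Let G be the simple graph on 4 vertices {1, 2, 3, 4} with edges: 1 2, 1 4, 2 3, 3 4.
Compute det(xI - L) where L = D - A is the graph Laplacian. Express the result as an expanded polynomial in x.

x^4 - 8x^3 + 20x^2 - 16x

With the vertex order [1, 2, 3, 4], the degrees are [2, 2, 2, 2], giving D = diag(2, 2, 2, 2) and L = D - A. Computing det(xI - L) by cofactor expansion (or equivalently via sum-over-permutations) gives x^4 - 8x^3 + 20x^2 - 16x. The constant term is 0 because L is singular (the all-ones vector lies in its kernel).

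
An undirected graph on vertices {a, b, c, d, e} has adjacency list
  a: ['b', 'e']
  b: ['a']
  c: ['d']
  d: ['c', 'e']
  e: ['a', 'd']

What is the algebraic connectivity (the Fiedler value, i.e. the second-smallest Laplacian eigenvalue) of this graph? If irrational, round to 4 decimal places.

Each diagonal entry of L is the vertex degree and each off-diagonal entry is -1 where an edge is present, 0 otherwise; in the order [a, b, c, d, e] the diagonal is [2, 1, 1, 2, 2]. The sorted Laplacian eigenvalues are [0, 0.3820, 1.3820, 2.6180, 3.6180]; the algebraic connectivity is the second entry, 0.3820. By the matrix-tree theorem the graph has (1/5) * product of the nonzero eigenvalues = 1 spanning tree. The largest eigenvalue, 3.6180, is at most the vertex count 5.

0.3820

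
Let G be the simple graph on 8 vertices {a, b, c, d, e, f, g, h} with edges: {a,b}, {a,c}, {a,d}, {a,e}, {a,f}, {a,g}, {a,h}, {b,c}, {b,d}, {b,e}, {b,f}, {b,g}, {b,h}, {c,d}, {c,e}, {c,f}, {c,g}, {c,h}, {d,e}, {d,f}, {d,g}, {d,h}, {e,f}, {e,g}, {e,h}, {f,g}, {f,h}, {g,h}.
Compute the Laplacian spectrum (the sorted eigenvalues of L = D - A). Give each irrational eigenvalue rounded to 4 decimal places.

With the vertex order [a, b, c, d, e, f, g, h], the degrees are [7, 7, 7, 7, 7, 7, 7, 7], giving D = diag(7, 7, 7, 7, 7, 7, 7, 7) and L = D - A. Diagonalising L (or applying a numerical eigensolver to the 8x8 matrix) gives the spectrum above. The single zero eigenvalue shows the graph is connected. There is one zero in the spectrum, matching the 1 component. The largest eigenvalue, 8, is at most the vertex count 8.

[0, 8, 8, 8, 8, 8, 8, 8]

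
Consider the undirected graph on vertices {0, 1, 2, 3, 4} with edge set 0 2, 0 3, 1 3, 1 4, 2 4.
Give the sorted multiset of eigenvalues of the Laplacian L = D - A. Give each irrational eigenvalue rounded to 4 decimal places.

[0, 1.3820, 1.3820, 3.6180, 3.6180]

Reading degrees in the order [0, 1, 2, 3, 4] gives [2, 2, 2, 2, 2]; set D = diag(2, 2, 2, 2, 2) and form L = D - A. Diagonalising L (or applying a numerical eigensolver to the 5x5 matrix) gives the spectrum above. There is one zero in the spectrum, matching the 1 component.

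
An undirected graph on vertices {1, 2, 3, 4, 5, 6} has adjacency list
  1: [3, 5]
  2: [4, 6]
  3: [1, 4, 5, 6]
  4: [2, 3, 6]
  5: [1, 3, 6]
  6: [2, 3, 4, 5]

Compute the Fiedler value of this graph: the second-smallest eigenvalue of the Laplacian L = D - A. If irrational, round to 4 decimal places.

Reading degrees in the order [1, 2, 3, 4, 5, 6] gives [2, 2, 4, 3, 3, 4]; set D = diag(2, 2, 4, 3, 3, 4) and form L = D - A. Computing the eigenvalues of L and sorting gives [0, 1.1864, 3, 3.4707, 5, 5.3429]. The Fiedler value lambda_2 = 1.1864 is strictly positive, so the graph is connected. There is one zero in the spectrum, matching the 1 component. The largest eigenvalue, 5.3429, is at most the vertex count 6.

1.1864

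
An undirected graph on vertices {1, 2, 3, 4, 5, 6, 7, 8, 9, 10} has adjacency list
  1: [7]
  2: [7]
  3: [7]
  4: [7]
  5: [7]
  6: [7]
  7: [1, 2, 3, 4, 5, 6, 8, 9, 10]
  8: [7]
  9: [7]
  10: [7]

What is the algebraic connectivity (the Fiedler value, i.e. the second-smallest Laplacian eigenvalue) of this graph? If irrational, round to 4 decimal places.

1

Reading degrees in the order [1, 2, 3, 4, 5, 6, 7, 8, 9, 10] gives [1, 1, 1, 1, 1, 1, 9, 1, 1, 1]; set D = diag(1, 1, 1, 1, 1, 1, 9, 1, 1, 1) and form L = D - A. Computing the eigenvalues of L and sorting gives [0, 1, 1, 1, 1, 1, 1, 1, 1, 10]. The Fiedler value lambda_2 = 1 is strictly positive, so the graph is connected. The largest eigenvalue, 10, is at most the vertex count 10. There is one zero in the spectrum, matching the 1 component.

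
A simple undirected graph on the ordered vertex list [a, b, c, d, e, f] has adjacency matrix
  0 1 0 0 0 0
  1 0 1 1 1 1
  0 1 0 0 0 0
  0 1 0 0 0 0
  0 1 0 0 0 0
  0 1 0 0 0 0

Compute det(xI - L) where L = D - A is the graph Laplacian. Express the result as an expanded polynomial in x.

Reading degrees in the order [a, b, c, d, e, f] gives [1, 5, 1, 1, 1, 1]; set D = diag(1, 5, 1, 1, 1, 1) and form L = D - A. Computing det(xI - L) by cofactor expansion (or equivalently via sum-over-permutations) gives x^6 - 10x^5 + 30x^4 - 40x^3 + 25x^2 - 6x. Since p(0) = det(-L) = 0, x divides p(x). The largest eigenvalue, 6, is at most the vertex count 6. By the matrix-tree theorem the graph has (1/6) * product of the nonzero eigenvalues = 1 spanning tree.

x^6 - 10x^5 + 30x^4 - 40x^3 + 25x^2 - 6x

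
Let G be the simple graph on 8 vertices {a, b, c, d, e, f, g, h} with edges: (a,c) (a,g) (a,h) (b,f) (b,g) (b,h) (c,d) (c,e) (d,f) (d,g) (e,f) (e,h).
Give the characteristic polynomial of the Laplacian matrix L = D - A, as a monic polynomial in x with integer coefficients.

x^8 - 24x^7 + 240x^6 - 1296x^5 + 4080x^4 - 7488x^3 + 7424x^2 - 3072x

With the vertex order [a, b, c, d, e, f, g, h], the degrees are [3, 3, 3, 3, 3, 3, 3, 3], giving D = diag(3, 3, 3, 3, 3, 3, 3, 3) and L = D - A. Computing det(xI - L) by cofactor expansion (or equivalently via sum-over-permutations) gives x^8 - 24x^7 + 240x^6 - 1296x^5 + 4080x^4 - 7488x^3 + 7424x^2 - 3072x. The coefficient of x^7 equals -trace(L) = -24, matching the sum of degrees. The largest eigenvalue, 6, is at most the vertex count 8.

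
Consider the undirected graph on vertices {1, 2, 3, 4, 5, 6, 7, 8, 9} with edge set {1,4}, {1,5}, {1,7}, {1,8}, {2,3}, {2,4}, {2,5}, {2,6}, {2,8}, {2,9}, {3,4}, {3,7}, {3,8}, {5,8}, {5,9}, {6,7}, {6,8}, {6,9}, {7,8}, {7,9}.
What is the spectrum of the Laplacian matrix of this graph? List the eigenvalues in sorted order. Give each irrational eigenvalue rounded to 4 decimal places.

Reading degrees in the order [1, 2, 3, 4, 5, 6, 7, 8, 9] gives [4, 6, 4, 3, 4, 4, 5, 6, 4]; set D = diag(4, 6, 4, 3, 4, 4, 5, 6, 4) and form L = D - A. Since every row of L sums to 0, the all-ones vector is in the kernel and 0 is an eigenvalue. There is one zero in the spectrum, matching the 1 component.

[0, 2.3236, 3.2769, 3.8769, 4.2482, 4.9140, 6.6263, 7.0640, 7.6700]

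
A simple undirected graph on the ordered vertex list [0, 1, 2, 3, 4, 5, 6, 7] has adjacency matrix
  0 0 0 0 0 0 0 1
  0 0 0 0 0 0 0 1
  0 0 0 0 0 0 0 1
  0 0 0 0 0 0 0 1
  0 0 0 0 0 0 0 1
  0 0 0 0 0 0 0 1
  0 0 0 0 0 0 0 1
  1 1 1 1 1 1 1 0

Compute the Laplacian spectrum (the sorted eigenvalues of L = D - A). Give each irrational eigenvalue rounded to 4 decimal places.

[0, 1, 1, 1, 1, 1, 1, 8]

Each diagonal entry of L is the vertex degree and each off-diagonal entry is -1 where an edge is present, 0 otherwise; in the order [0, 1, 2, 3, 4, 5, 6, 7] the diagonal is [1, 1, 1, 1, 1, 1, 1, 7]. The multiplicity of 0 as a Laplacian eigenvalue equals the number of connected components. The single zero eigenvalue shows the graph is connected.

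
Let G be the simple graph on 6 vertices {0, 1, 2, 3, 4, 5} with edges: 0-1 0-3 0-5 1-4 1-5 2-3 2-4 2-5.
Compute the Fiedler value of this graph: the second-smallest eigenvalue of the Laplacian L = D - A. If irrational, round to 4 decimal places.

1.5858

With the vertex order [0, 1, 2, 3, 4, 5], the degrees are [3, 3, 3, 2, 2, 3], giving D = diag(3, 3, 3, 2, 2, 3) and L = D - A. Computing the eigenvalues of L and sorting gives [0, 1.5858, 2, 3, 4.4142, 5]. The Fiedler value lambda_2 = 1.5858 is strictly positive, so the graph is connected.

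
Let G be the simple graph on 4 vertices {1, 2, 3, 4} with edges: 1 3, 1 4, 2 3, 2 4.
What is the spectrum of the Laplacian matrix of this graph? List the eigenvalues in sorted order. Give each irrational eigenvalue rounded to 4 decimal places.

[0, 2, 2, 4]

With the vertex order [1, 2, 3, 4], the degrees are [2, 2, 2, 2], giving D = diag(2, 2, 2, 2) and L = D - A. The multiplicity of 0 as a Laplacian eigenvalue equals the number of connected components. By the matrix-tree theorem the graph has (1/4) * product of the nonzero eigenvalues = 4 spanning trees. There is one zero in the spectrum, matching the 1 component.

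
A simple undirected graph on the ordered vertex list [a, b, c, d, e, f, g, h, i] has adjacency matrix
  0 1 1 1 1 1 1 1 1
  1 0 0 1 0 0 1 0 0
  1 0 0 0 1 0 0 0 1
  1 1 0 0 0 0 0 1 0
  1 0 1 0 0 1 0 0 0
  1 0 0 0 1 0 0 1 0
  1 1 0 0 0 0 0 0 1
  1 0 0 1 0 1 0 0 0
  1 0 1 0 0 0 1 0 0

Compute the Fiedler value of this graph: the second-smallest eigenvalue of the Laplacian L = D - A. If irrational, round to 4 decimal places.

1.5858

Reading degrees in the order [a, b, c, d, e, f, g, h, i] gives [8, 3, 3, 3, 3, 3, 3, 3, 3]; set D = diag(8, 3, 3, 3, 3, 3, 3, 3, 3) and form L = D - A. The sorted Laplacian eigenvalues are [0, 1.5858, 1.5858, 3, 3, 4.4142, 4.4142, 5, 9]; the algebraic connectivity is the second entry, 1.5858. The largest eigenvalue, 9, is at most the vertex count 9.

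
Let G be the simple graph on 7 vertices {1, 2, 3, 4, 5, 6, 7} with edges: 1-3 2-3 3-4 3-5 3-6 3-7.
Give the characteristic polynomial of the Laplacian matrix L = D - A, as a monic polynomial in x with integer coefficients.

With the vertex order [1, 2, 3, 4, 5, 6, 7], the degrees are [1, 1, 6, 1, 1, 1, 1], giving D = diag(1, 1, 6, 1, 1, 1, 1) and L = D - A. L has integer entries, so p(x) = det(xI - L) has integer coefficients. Expanding the determinant yields x^7 - 12x^6 + 45x^5 - 80x^4 + 75x^3 - 36x^2 + 7x. Since p(0) = det(-L) = 0, x divides p(x).

x^7 - 12x^6 + 45x^5 - 80x^4 + 75x^3 - 36x^2 + 7x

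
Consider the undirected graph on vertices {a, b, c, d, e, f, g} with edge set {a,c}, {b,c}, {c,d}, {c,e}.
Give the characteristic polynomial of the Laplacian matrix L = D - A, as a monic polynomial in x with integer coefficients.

x^7 - 8x^6 + 18x^5 - 16x^4 + 5x^3

Reading degrees in the order [a, b, c, d, e, f, g] gives [1, 1, 4, 1, 1, 0, 0]; set D = diag(1, 1, 4, 1, 1, 0, 0) and form L = D - A. Computing det(xI - L) by cofactor expansion (or equivalently via sum-over-permutations) gives x^7 - 8x^6 + 18x^5 - 16x^4 + 5x^3. The constant term is 0 because L is singular (the all-ones vector lies in its kernel). There are 3 zeros in the spectrum, matching the 3 components.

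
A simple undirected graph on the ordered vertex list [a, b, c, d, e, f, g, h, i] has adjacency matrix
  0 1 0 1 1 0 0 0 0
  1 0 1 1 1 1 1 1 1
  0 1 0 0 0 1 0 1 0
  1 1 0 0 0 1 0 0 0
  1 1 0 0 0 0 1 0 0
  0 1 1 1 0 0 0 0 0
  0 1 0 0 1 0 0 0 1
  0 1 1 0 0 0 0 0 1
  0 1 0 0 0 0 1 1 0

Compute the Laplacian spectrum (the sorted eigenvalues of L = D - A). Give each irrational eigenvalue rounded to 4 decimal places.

Each diagonal entry of L is the vertex degree and each off-diagonal entry is -1 where an edge is present, 0 otherwise; in the order [a, b, c, d, e, f, g, h, i] the diagonal is [3, 8, 3, 3, 3, 3, 3, 3, 3]. Since every row of L sums to 0, the all-ones vector is in the kernel and 0 is an eigenvalue. There is one zero in the spectrum, matching the 1 component.

[0, 1.5858, 1.5858, 3, 3, 4.4142, 4.4142, 5, 9]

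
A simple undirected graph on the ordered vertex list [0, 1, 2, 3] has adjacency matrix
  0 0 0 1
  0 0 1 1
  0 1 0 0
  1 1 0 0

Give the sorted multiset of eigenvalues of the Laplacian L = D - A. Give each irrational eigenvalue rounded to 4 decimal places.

With the vertex order [0, 1, 2, 3], the degrees are [1, 2, 1, 2], giving D = diag(1, 2, 1, 2) and L = D - A. Diagonalising L (or applying a numerical eigensolver to the 4x4 matrix) gives the spectrum above. The eigenvalues sum to 6, which equals trace(L) = 2|E|. There is one zero in the spectrum, matching the 1 component.

[0, 0.5858, 2, 3.4142]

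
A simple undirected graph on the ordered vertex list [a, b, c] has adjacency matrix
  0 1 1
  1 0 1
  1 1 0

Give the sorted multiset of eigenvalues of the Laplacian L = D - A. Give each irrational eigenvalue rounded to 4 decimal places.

Reading degrees in the order [a, b, c] gives [2, 2, 2]; set D = diag(2, 2, 2) and form L = D - A. Diagonalising L (or applying a numerical eigensolver to the 3x3 matrix) gives the spectrum above.

[0, 3, 3]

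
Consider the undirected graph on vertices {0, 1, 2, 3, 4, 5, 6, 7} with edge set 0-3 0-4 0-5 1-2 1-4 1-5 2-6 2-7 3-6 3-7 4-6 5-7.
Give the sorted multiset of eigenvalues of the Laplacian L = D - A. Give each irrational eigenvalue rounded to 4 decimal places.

Each diagonal entry of L is the vertex degree and each off-diagonal entry is -1 where an edge is present, 0 otherwise; in the order [0, 1, 2, 3, 4, 5, 6, 7] the diagonal is [3, 3, 3, 3, 3, 3, 3, 3]. Diagonalising L (or applying a numerical eigensolver to the 8x8 matrix) gives the spectrum above. The single zero eigenvalue shows the graph is connected. There is one zero in the spectrum, matching the 1 component.

[0, 2, 2, 2, 4, 4, 4, 6]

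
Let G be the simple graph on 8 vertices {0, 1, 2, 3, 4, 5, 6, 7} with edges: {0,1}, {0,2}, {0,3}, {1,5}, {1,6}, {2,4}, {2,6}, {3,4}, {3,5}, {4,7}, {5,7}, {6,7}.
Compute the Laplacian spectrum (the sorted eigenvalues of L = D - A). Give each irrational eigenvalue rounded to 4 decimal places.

With the vertex order [0, 1, 2, 3, 4, 5, 6, 7], the degrees are [3, 3, 3, 3, 3, 3, 3, 3], giving D = diag(3, 3, 3, 3, 3, 3, 3, 3) and L = D - A. The multiplicity of 0 as a Laplacian eigenvalue equals the number of connected components. The eigenvalues sum to 24, which equals trace(L) = 2|E|.

[0, 2, 2, 2, 4, 4, 4, 6]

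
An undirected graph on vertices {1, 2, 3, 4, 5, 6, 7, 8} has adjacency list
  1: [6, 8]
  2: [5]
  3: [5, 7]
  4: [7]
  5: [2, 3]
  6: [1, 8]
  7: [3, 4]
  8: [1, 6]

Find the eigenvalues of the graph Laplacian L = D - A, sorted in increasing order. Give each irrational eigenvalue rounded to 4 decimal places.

Each diagonal entry of L is the vertex degree and each off-diagonal entry is -1 where an edge is present, 0 otherwise; in the order [1, 2, 3, 4, 5, 6, 7, 8] the diagonal is [2, 1, 2, 1, 2, 2, 2, 2]. Diagonalising L (or applying a numerical eigensolver to the 8x8 matrix) gives the spectrum above. The 2 zero eigenvalues correspond to the 2 connected components. The eigenvalues sum to 14, which equals trace(L) = 2|E|. There are 2 zeros in the spectrum, matching the 2 components.

[0, 0, 0.3820, 1.3820, 2.6180, 3, 3, 3.6180]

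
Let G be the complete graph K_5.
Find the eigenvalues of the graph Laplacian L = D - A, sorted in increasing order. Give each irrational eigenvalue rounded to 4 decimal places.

[0, 5, 5, 5, 5]

The graph has 5 vertices and degree multiset [4, 4, 4, 4, 4]; D is the diagonal matrix of degrees and L = D - A. L is symmetric positive semidefinite, so every eigenvalue is real and nonnegative. The single zero eigenvalue shows the graph is connected. By the matrix-tree theorem the graph has (1/5) * product of the nonzero eigenvalues = 125 spanning trees.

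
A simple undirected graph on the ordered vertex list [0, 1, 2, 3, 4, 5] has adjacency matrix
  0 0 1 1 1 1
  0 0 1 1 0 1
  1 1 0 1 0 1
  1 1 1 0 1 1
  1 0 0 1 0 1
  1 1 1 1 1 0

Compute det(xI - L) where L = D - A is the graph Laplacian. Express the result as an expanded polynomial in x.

x^6 - 24x^5 + 226x^4 - 1040x^3 + 2328x^2 - 2016x

With the vertex order [0, 1, 2, 3, 4, 5], the degrees are [4, 3, 4, 5, 3, 5], giving D = diag(4, 3, 4, 5, 3, 5) and L = D - A. L has integer entries, so p(x) = det(xI - L) has integer coefficients. Expanding the determinant yields x^6 - 24x^5 + 226x^4 - 1040x^3 + 2328x^2 - 2016x. Since p(0) = det(-L) = 0, x divides p(x). By the matrix-tree theorem the graph has (1/6) * product of the nonzero eigenvalues = 336 spanning trees.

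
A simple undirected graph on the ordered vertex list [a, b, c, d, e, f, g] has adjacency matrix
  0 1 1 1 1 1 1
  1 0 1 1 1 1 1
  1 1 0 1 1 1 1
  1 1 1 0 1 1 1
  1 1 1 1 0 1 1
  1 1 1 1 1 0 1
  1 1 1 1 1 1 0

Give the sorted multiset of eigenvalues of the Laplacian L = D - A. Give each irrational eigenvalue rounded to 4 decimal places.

Reading degrees in the order [a, b, c, d, e, f, g] gives [6, 6, 6, 6, 6, 6, 6]; set D = diag(6, 6, 6, 6, 6, 6, 6) and form L = D - A. Diagonalising L (or applying a numerical eigensolver to the 7x7 matrix) gives the spectrum above.

[0, 7, 7, 7, 7, 7, 7]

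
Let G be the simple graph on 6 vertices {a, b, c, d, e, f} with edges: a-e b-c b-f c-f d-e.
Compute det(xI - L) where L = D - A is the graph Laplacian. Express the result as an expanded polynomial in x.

Each diagonal entry of L is the vertex degree and each off-diagonal entry is -1 where an edge is present, 0 otherwise; in the order [a, b, c, d, e, f] the diagonal is [1, 2, 2, 1, 2, 2]. The eigenvalues of L are [0, 0, 1, 3, 3, 3]; the characteristic polynomial is the product of (x - lambda_i), which multiplies out to x^6 - 10x^5 + 36x^4 - 54x^3 + 27x^2. Since p(0) = det(-L) = 0, x divides p(x). The eigenvalues sum to 10, which equals trace(L) = 2|E|. There are 2 zeros in the spectrum, matching the 2 components.

x^6 - 10x^5 + 36x^4 - 54x^3 + 27x^2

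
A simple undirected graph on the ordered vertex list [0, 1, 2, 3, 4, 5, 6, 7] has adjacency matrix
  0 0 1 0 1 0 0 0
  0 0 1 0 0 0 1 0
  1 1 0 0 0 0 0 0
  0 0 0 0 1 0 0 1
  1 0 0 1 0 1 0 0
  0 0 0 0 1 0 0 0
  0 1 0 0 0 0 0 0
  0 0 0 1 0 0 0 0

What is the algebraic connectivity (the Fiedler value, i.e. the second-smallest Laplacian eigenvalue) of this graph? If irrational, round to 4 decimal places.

With the vertex order [0, 1, 2, 3, 4, 5, 6, 7], the degrees are [2, 2, 2, 2, 3, 1, 1, 1], giving D = diag(2, 2, 2, 2, 3, 1, 1, 1) and L = D - A. The sorted Laplacian eigenvalues are [0, 0.1864, 0.5858, 1, 2, 2.4707, 3.4142, 4.3429]; the algebraic connectivity is the second entry, 0.1864.

0.1864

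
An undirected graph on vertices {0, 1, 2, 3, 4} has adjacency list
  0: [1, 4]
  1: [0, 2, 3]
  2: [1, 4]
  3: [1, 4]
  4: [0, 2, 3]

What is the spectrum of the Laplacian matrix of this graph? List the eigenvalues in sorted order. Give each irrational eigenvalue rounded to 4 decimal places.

Reading degrees in the order [0, 1, 2, 3, 4] gives [2, 3, 2, 2, 3]; set D = diag(2, 3, 2, 2, 3) and form L = D - A. The multiplicity of 0 as a Laplacian eigenvalue equals the number of connected components. The single zero eigenvalue shows the graph is connected. The eigenvalues sum to 12, which equals trace(L) = 2|E|.

[0, 2, 2, 3, 5]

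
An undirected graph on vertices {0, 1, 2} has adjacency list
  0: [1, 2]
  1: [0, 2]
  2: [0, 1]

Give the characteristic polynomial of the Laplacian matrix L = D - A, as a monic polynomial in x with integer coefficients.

Reading degrees in the order [0, 1, 2] gives [2, 2, 2]; set D = diag(2, 2, 2) and form L = D - A. The eigenvalues of L are [0, 3, 3]; the characteristic polynomial is the product of (x - lambda_i), which multiplies out to x^3 - 6x^2 + 9x. Since p(0) = det(-L) = 0, x divides p(x). There is one zero in the spectrum, matching the 1 component.

x^3 - 6x^2 + 9x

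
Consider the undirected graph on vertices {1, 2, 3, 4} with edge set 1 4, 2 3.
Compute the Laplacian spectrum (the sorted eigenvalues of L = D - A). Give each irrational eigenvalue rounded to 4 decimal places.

[0, 0, 2, 2]

Each diagonal entry of L is the vertex degree and each off-diagonal entry is -1 where an edge is present, 0 otherwise; in the order [1, 2, 3, 4] the diagonal is [1, 1, 1, 1]. The multiplicity of 0 as a Laplacian eigenvalue equals the number of connected components. The 2 zero eigenvalues correspond to the 2 connected components. The eigenvalues sum to 4, which equals trace(L) = 2|E|. There are 2 zeros in the spectrum, matching the 2 components.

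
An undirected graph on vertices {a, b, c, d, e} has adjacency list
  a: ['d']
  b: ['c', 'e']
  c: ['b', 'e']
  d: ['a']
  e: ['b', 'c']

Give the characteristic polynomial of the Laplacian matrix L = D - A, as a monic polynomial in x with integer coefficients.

x^5 - 8x^4 + 21x^3 - 18x^2

Each diagonal entry of L is the vertex degree and each off-diagonal entry is -1 where an edge is present, 0 otherwise; in the order [a, b, c, d, e] the diagonal is [1, 2, 2, 1, 2]. L has integer entries, so p(x) = det(xI - L) has integer coefficients. Expanding the determinant yields x^5 - 8x^4 + 21x^3 - 18x^2. Since p(0) = det(-L) = 0, x divides p(x). The eigenvalues sum to 8, which equals trace(L) = 2|E|. The largest eigenvalue, 3, is at most the vertex count 5.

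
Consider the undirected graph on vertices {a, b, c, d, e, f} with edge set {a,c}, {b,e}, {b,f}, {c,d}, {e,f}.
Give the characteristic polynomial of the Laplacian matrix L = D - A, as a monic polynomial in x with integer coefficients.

Each diagonal entry of L is the vertex degree and each off-diagonal entry is -1 where an edge is present, 0 otherwise; in the order [a, b, c, d, e, f] the diagonal is [1, 2, 2, 1, 2, 2]. The eigenvalues of L are [0, 0, 1, 3, 3, 3]; the characteristic polynomial is the product of (x - lambda_i), which multiplies out to x^6 - 10x^5 + 36x^4 - 54x^3 + 27x^2. Since p(0) = det(-L) = 0, x divides p(x).

x^6 - 10x^5 + 36x^4 - 54x^3 + 27x^2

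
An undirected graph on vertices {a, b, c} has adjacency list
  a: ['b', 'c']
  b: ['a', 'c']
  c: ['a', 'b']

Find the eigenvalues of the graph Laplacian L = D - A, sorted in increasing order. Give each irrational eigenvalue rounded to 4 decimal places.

[0, 3, 3]

With the vertex order [a, b, c], the degrees are [2, 2, 2], giving D = diag(2, 2, 2) and L = D - A. L is symmetric positive semidefinite, so every eigenvalue is real and nonnegative. There is one zero in the spectrum, matching the 1 component.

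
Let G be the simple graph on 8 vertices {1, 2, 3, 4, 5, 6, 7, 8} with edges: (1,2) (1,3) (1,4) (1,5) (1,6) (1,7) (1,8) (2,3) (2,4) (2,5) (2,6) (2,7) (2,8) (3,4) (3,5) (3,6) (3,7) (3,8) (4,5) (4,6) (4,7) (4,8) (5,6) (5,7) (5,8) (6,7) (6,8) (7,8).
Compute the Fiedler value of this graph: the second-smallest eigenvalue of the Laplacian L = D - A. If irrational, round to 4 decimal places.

8

Each diagonal entry of L is the vertex degree and each off-diagonal entry is -1 where an edge is present, 0 otherwise; in the order [1, 2, 3, 4, 5, 6, 7, 8] the diagonal is [7, 7, 7, 7, 7, 7, 7, 7]. Computing the eigenvalues of L and sorting gives [0, 8, 8, 8, 8, 8, 8, 8]. The Fiedler value lambda_2 = 8 is strictly positive, so the graph is connected. The largest eigenvalue, 8, is at most the vertex count 8. The eigenvalues sum to 56, which equals trace(L) = 2|E|.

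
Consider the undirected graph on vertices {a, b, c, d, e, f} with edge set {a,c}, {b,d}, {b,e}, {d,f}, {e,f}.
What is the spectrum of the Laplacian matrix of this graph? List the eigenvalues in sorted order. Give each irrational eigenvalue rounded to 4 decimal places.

With the vertex order [a, b, c, d, e, f], the degrees are [1, 2, 1, 2, 2, 2], giving D = diag(1, 2, 1, 2, 2, 2) and L = D - A. Since every row of L sums to 0, the all-ones vector is in the kernel and 0 is an eigenvalue. The 2 zero eigenvalues correspond to the 2 connected components. The eigenvalues sum to 10, which equals trace(L) = 2|E|. There are 2 zeros in the spectrum, matching the 2 components.

[0, 0, 2, 2, 2, 4]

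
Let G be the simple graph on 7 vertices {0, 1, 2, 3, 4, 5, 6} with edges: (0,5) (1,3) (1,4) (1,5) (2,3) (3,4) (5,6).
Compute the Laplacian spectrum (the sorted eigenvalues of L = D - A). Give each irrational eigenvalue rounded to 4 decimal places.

[0, 0.3403, 1, 1.1451, 3, 3.8549, 4.6597]

With the vertex order [0, 1, 2, 3, 4, 5, 6], the degrees are [1, 3, 1, 3, 2, 3, 1], giving D = diag(1, 3, 1, 3, 2, 3, 1) and L = D - A. Diagonalising L (or applying a numerical eigensolver to the 7x7 matrix) gives the spectrum above. The single zero eigenvalue shows the graph is connected. The largest eigenvalue, 4.6597, is at most the vertex count 7.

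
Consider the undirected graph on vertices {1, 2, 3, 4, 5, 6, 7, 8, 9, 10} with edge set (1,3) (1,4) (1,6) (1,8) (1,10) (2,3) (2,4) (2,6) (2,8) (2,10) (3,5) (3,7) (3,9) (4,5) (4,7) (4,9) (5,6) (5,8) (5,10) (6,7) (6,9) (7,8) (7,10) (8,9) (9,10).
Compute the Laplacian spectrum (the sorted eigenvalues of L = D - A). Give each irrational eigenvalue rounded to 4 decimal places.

Reading degrees in the order [1, 2, 3, 4, 5, 6, 7, 8, 9, 10] gives [5, 5, 5, 5, 5, 5, 5, 5, 5, 5]; set D = diag(5, 5, 5, 5, 5, 5, 5, 5, 5, 5) and form L = D - A. Diagonalising L (or applying a numerical eigensolver to the 10x10 matrix) gives the spectrum above. The eigenvalues sum to 50, which equals trace(L) = 2|E|. By the matrix-tree theorem the graph has (1/10) * product of the nonzero eigenvalues = 390625 spanning trees.

[0, 5, 5, 5, 5, 5, 5, 5, 5, 10]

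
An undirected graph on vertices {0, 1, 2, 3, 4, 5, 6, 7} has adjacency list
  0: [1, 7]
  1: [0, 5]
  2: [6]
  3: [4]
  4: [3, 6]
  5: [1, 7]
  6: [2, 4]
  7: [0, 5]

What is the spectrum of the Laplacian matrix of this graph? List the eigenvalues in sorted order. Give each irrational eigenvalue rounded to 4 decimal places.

Each diagonal entry of L is the vertex degree and each off-diagonal entry is -1 where an edge is present, 0 otherwise; in the order [0, 1, 2, 3, 4, 5, 6, 7] the diagonal is [2, 2, 1, 1, 2, 2, 2, 2]. The multiplicity of 0 as a Laplacian eigenvalue equals the number of connected components. The 2 zero eigenvalues correspond to the 2 connected components. The largest eigenvalue, 4, is at most the vertex count 8.

[0, 0, 0.5858, 2, 2, 2, 3.4142, 4]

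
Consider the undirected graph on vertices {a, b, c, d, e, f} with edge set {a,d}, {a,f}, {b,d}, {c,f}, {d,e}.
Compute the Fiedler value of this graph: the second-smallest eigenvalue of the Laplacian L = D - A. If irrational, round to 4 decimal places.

With the vertex order [a, b, c, d, e, f], the degrees are [2, 1, 1, 3, 1, 2], giving D = diag(2, 1, 1, 3, 1, 2) and L = D - A. Computing the eigenvalues of L and sorting gives [0, 0.3249, 1, 1.4608, 3, 4.2143]. The Fiedler value lambda_2 = 0.3249 is strictly positive, so the graph is connected. The eigenvalues sum to 10, which equals trace(L) = 2|E|.

0.3249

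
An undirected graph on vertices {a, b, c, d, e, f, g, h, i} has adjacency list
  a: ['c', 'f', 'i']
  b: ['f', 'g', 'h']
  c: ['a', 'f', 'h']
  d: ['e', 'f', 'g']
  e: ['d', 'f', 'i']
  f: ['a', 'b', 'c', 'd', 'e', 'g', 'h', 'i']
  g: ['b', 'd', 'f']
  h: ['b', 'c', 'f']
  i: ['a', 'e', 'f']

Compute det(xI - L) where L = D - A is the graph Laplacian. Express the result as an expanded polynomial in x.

Each diagonal entry of L is the vertex degree and each off-diagonal entry is -1 where an edge is present, 0 otherwise; in the order [a, b, c, d, e, f, g, h, i] the diagonal is [3, 3, 3, 3, 3, 8, 3, 3, 3]. Computing det(xI - L) by cofactor expansion (or equivalently via sum-over-permutations) gives x^9 - 32x^8 + 428x^7 - 3136x^6 + 13786x^5 - 37232x^4 + 60276x^3 - 53424x^2 + 19845x. The constant term is 0 because L is singular (the all-ones vector lies in its kernel). By the matrix-tree theorem the graph has (1/9) * product of the nonzero eigenvalues = 2205 spanning trees. The largest eigenvalue, 9, is at most the vertex count 9.

x^9 - 32x^8 + 428x^7 - 3136x^6 + 13786x^5 - 37232x^4 + 60276x^3 - 53424x^2 + 19845x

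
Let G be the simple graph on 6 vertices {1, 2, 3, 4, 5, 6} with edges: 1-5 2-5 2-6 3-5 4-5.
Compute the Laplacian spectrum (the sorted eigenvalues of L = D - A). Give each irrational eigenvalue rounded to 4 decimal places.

[0, 0.4859, 1, 1, 2.4280, 5.0861]

Reading degrees in the order [1, 2, 3, 4, 5, 6] gives [1, 2, 1, 1, 4, 1]; set D = diag(1, 2, 1, 1, 4, 1) and form L = D - A. The multiplicity of 0 as a Laplacian eigenvalue equals the number of connected components. The single zero eigenvalue shows the graph is connected.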